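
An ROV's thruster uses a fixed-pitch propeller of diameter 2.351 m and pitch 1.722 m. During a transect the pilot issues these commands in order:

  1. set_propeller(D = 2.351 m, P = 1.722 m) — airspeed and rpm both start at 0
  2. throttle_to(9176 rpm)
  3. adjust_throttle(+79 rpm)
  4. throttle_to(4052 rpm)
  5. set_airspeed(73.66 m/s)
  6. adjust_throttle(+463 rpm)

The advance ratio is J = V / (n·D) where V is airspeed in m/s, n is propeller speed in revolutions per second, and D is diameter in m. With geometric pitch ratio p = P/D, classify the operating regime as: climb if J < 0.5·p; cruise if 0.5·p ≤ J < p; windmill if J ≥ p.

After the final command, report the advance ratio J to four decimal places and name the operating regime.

set_propeller: D = 2.351 m, P = 1.722 m (p = P/D = 0.732454); state ← (V=0, rpm=0)
throttle_to(9176): rpm ← 9176
adjust_throttle(+79): rpm ← 9176 +79 = 9255
throttle_to(4052): rpm ← 4052
set_airspeed(73.66): V ← 73.66 m/s
adjust_throttle(+463): rpm ← 4052 +463 = 4515
final state: V = 73.66 m/s, rpm = 4515 → n = rpm/60 = 75.250000 rev/s
J = V / (n·D) = 73.66 / (75.250000 × 2.351) = 0.416363
regime bands: climb J<0.3662 | cruise [0.3662, 0.7325) | windmill J≥0.7325
J = 0.4164 → cruise

J = 0.4164, regime = cruise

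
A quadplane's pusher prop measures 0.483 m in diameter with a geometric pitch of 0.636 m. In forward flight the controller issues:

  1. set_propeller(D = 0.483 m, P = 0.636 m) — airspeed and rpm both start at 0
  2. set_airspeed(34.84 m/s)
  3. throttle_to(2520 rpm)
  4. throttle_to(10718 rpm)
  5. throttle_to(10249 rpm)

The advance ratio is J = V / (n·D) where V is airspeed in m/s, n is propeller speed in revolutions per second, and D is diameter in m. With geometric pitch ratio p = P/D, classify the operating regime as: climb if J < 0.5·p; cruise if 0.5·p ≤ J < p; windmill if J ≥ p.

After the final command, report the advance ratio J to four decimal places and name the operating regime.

J = 0.4223, regime = climb

set_propeller: D = 0.483 m, P = 0.636 m (p = P/D = 1.316770); state ← (V=0, rpm=0)
set_airspeed(34.84): V ← 34.84 m/s
throttle_to(2520): rpm ← 2520
throttle_to(10718): rpm ← 10718
throttle_to(10249): rpm ← 10249
final state: V = 34.84 m/s, rpm = 10249 → n = rpm/60 = 170.816667 rev/s
J = V / (n·D) = 34.84 / (170.816667 × 0.483) = 0.422280
regime bands: climb J<0.6584 | cruise [0.6584, 1.3168) | windmill J≥1.3168
J = 0.4223 → climb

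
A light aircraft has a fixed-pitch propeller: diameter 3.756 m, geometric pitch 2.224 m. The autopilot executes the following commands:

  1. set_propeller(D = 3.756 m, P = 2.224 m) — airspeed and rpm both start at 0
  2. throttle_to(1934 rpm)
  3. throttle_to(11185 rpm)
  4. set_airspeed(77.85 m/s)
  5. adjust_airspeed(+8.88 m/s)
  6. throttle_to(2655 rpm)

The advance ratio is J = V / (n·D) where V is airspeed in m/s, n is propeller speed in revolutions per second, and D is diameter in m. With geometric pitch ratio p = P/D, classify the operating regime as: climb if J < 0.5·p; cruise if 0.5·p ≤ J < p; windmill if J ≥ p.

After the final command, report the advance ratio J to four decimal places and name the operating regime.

J = 0.5218, regime = cruise

set_propeller: D = 3.756 m, P = 2.224 m (p = P/D = 0.592119); state ← (V=0, rpm=0)
throttle_to(1934): rpm ← 1934
throttle_to(11185): rpm ← 11185
set_airspeed(77.85): V ← 77.85 m/s
adjust_airspeed(+8.88): V ← 77.85 +8.88 = 86.73 m/s
throttle_to(2655): rpm ← 2655
final state: V = 86.73 m/s, rpm = 2655 → n = rpm/60 = 44.250000 rev/s
J = V / (n·D) = 86.73 / (44.250000 × 3.756) = 0.521832
regime bands: climb J<0.2961 | cruise [0.2961, 0.5921) | windmill J≥0.5921
J = 0.5218 → cruise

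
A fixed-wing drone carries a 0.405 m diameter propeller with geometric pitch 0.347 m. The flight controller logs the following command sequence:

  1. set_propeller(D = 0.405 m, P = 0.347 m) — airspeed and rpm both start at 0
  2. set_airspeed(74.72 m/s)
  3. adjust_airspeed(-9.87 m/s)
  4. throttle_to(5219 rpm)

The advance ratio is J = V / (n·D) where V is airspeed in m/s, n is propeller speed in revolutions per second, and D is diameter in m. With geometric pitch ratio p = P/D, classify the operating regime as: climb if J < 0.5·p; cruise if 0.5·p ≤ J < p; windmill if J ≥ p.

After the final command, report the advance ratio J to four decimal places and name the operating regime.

set_propeller: D = 0.405 m, P = 0.347 m (p = P/D = 0.856790); state ← (V=0, rpm=0)
set_airspeed(74.72): V ← 74.72 m/s
adjust_airspeed(-9.87): V ← 74.72 -9.87 = 64.85 m/s
throttle_to(5219): rpm ← 5219
final state: V = 64.85 m/s, rpm = 5219 → n = rpm/60 = 86.983333 rev/s
J = V / (n·D) = 64.85 / (86.983333 × 0.405) = 1.840852
regime bands: climb J<0.4284 | cruise [0.4284, 0.8568) | windmill J≥0.8568
J = 1.8409 → windmill

J = 1.8409, regime = windmill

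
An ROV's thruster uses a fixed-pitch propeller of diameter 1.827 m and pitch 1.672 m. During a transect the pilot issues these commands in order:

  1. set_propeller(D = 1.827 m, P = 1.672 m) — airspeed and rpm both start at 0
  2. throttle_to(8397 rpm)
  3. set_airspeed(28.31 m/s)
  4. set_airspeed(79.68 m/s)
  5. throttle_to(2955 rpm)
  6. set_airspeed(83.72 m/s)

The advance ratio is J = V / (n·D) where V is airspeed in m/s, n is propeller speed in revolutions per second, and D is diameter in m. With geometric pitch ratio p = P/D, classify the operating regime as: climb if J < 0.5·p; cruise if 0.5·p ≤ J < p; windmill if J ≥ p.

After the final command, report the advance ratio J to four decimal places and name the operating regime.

J = 0.9304, regime = windmill

set_propeller: D = 1.827 m, P = 1.672 m (p = P/D = 0.915161); state ← (V=0, rpm=0)
throttle_to(8397): rpm ← 8397
set_airspeed(28.31): V ← 28.31 m/s
set_airspeed(79.68): V ← 79.68 m/s
throttle_to(2955): rpm ← 2955
set_airspeed(83.72): V ← 83.72 m/s
final state: V = 83.72 m/s, rpm = 2955 → n = rpm/60 = 49.250000 rev/s
J = V / (n·D) = 83.72 / (49.250000 × 1.827) = 0.930432
regime bands: climb J<0.4576 | cruise [0.4576, 0.9152) | windmill J≥0.9152
J = 0.9304 → windmill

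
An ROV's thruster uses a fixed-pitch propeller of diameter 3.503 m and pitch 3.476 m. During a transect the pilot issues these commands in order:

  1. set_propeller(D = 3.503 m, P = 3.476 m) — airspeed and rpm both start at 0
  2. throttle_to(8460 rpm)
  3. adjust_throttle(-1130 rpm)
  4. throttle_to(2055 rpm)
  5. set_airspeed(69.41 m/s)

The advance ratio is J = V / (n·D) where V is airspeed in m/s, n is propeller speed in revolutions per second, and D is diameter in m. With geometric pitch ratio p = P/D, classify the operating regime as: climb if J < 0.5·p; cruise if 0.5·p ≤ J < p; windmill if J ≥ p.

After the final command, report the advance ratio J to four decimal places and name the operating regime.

set_propeller: D = 3.503 m, P = 3.476 m (p = P/D = 0.992292); state ← (V=0, rpm=0)
throttle_to(8460): rpm ← 8460
adjust_throttle(-1130): rpm ← 8460 -1130 = 7330
throttle_to(2055): rpm ← 2055
set_airspeed(69.41): V ← 69.41 m/s
final state: V = 69.41 m/s, rpm = 2055 → n = rpm/60 = 34.250000 rev/s
J = V / (n·D) = 69.41 / (34.250000 × 3.503) = 0.578524
regime bands: climb J<0.4961 | cruise [0.4961, 0.9923) | windmill J≥0.9923
J = 0.5785 → cruise

J = 0.5785, regime = cruise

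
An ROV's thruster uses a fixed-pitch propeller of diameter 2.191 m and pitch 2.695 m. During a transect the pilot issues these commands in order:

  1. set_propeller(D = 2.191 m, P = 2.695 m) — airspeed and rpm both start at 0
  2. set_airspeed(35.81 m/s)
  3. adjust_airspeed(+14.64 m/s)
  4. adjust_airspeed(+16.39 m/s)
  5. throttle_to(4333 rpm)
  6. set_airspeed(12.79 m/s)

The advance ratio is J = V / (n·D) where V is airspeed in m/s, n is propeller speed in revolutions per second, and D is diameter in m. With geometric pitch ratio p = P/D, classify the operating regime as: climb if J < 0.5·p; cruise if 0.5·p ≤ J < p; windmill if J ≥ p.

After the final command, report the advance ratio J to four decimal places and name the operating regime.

set_propeller: D = 2.191 m, P = 2.695 m (p = P/D = 1.230032); state ← (V=0, rpm=0)
set_airspeed(35.81): V ← 35.81 m/s
adjust_airspeed(+14.64): V ← 35.81 +14.64 = 50.45 m/s
adjust_airspeed(+16.39): V ← 50.45 +16.39 = 66.84 m/s
throttle_to(4333): rpm ← 4333
set_airspeed(12.79): V ← 12.79 m/s
final state: V = 12.79 m/s, rpm = 4333 → n = rpm/60 = 72.216667 rev/s
J = V / (n·D) = 12.79 / (72.216667 × 2.191) = 0.080833
regime bands: climb J<0.6150 | cruise [0.6150, 1.2300) | windmill J≥1.2300
J = 0.0808 → climb

J = 0.0808, regime = climb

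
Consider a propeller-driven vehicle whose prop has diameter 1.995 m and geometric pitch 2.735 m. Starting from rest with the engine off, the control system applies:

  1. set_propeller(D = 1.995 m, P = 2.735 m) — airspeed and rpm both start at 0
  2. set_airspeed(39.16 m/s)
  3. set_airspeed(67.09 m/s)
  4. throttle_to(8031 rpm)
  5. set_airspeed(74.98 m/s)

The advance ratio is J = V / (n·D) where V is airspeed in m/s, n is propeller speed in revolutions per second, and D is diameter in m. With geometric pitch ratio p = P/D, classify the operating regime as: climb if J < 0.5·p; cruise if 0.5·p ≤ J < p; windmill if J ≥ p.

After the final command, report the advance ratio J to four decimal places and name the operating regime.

J = 0.2808, regime = climb

set_propeller: D = 1.995 m, P = 2.735 m (p = P/D = 1.370927); state ← (V=0, rpm=0)
set_airspeed(39.16): V ← 39.16 m/s
set_airspeed(67.09): V ← 67.09 m/s
throttle_to(8031): rpm ← 8031
set_airspeed(74.98): V ← 74.98 m/s
final state: V = 74.98 m/s, rpm = 8031 → n = rpm/60 = 133.850000 rev/s
J = V / (n·D) = 74.98 / (133.850000 × 1.995) = 0.280792
regime bands: climb J<0.6855 | cruise [0.6855, 1.3709) | windmill J≥1.3709
J = 0.2808 → climb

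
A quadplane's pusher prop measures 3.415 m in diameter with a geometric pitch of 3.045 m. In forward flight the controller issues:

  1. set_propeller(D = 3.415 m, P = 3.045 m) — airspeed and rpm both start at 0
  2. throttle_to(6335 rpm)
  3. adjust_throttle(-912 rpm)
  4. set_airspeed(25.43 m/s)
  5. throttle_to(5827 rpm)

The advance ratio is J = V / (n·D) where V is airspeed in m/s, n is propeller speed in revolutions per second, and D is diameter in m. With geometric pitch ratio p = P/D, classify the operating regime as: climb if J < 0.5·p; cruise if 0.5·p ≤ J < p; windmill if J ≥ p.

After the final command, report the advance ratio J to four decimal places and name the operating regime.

J = 0.0767, regime = climb

set_propeller: D = 3.415 m, P = 3.045 m (p = P/D = 0.891654); state ← (V=0, rpm=0)
throttle_to(6335): rpm ← 6335
adjust_throttle(-912): rpm ← 6335 -912 = 5423
set_airspeed(25.43): V ← 25.43 m/s
throttle_to(5827): rpm ← 5827
final state: V = 25.43 m/s, rpm = 5827 → n = rpm/60 = 97.116667 rev/s
J = V / (n·D) = 25.43 / (97.116667 × 3.415) = 0.076676
regime bands: climb J<0.4458 | cruise [0.4458, 0.8917) | windmill J≥0.8917
J = 0.0767 → climb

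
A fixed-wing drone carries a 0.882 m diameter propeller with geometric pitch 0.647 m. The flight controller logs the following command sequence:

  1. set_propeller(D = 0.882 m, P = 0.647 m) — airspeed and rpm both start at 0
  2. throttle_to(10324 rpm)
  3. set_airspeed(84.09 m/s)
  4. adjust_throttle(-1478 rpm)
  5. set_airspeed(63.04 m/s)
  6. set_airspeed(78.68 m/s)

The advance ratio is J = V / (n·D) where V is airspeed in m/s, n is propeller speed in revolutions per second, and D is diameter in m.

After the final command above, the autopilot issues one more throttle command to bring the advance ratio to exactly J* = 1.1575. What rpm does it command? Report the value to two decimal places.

rpm = 4624.09

set_propeller: D = 0.882 m, P = 0.647 m (p = P/D = 0.733560); state ← (V=0, rpm=0)
throttle_to(10324): rpm ← 10324
set_airspeed(84.09): V ← 84.09 m/s
adjust_throttle(-1478): rpm ← 10324 -1478 = 8846
set_airspeed(63.04): V ← 63.04 m/s
set_airspeed(78.68): V ← 78.68 m/s
final state: V = 78.68 m/s, rpm = 8846 → n = rpm/60 = 147.433333 rev/s
target J* = 1.1575; solve J* = V/(n·D) for n: n = V/(J*·D) = 78.68/(1.1575 × 0.882) = 77.068120 rev/s
rpm = 60·n = 4624.087216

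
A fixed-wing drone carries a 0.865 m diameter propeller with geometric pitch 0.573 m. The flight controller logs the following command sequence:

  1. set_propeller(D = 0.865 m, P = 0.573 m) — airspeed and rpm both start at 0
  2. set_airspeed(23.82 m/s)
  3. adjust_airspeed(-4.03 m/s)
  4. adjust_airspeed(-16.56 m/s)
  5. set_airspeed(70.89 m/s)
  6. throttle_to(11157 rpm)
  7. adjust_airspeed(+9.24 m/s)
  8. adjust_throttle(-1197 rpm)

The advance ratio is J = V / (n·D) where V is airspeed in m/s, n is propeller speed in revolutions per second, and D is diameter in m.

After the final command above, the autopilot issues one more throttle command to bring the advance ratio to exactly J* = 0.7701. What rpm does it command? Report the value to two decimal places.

rpm = 7217.44

set_propeller: D = 0.865 m, P = 0.573 m (p = P/D = 0.662428); state ← (V=0, rpm=0)
set_airspeed(23.82): V ← 23.82 m/s
adjust_airspeed(-4.03): V ← 23.82 -4.03 = 19.79 m/s
adjust_airspeed(-16.56): V ← 19.79 -16.56 = 3.23 m/s
set_airspeed(70.89): V ← 70.89 m/s
throttle_to(11157): rpm ← 11157
adjust_airspeed(+9.24): V ← 70.89 +9.24 = 80.13 m/s
adjust_throttle(-1197): rpm ← 11157 -1197 = 9960
final state: V = 80.13 m/s, rpm = 9960 → n = rpm/60 = 166.000000 rev/s
target J* = 0.7701; solve J* = V/(n·D) for n: n = V/(J*·D) = 80.13/(0.7701 × 0.865) = 120.290661 rev/s
rpm = 60·n = 7217.439669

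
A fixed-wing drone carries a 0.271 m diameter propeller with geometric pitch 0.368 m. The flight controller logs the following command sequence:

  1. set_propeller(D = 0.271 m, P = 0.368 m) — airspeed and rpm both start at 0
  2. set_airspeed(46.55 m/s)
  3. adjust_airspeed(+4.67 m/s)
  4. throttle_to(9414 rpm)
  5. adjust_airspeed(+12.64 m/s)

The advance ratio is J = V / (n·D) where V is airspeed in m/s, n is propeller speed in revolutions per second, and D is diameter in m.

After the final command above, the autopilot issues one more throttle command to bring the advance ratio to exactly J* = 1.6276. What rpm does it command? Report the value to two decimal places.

set_propeller: D = 0.271 m, P = 0.368 m (p = P/D = 1.357934); state ← (V=0, rpm=0)
set_airspeed(46.55): V ← 46.55 m/s
adjust_airspeed(+4.67): V ← 46.55 +4.67 = 51.22 m/s
throttle_to(9414): rpm ← 9414
adjust_airspeed(+12.64): V ← 51.22 +12.64 = 63.86 m/s
final state: V = 63.86 m/s, rpm = 9414 → n = rpm/60 = 156.900000 rev/s
target J* = 1.6276; solve J* = V/(n·D) for n: n = V/(J*·D) = 63.86/(1.6276 × 0.271) = 144.781123 rev/s
rpm = 60·n = 8686.867404

rpm = 8686.87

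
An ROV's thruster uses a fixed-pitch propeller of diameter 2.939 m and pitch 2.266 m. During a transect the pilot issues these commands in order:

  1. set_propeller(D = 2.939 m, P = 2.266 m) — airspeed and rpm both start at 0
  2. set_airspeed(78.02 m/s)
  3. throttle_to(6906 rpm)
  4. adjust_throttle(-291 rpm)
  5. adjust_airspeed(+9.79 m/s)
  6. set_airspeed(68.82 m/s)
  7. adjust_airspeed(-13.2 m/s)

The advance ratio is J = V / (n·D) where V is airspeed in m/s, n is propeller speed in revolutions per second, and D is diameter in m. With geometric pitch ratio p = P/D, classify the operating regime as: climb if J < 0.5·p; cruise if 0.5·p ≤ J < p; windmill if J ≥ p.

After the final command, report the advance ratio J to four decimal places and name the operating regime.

set_propeller: D = 2.939 m, P = 2.266 m (p = P/D = 0.771011); state ← (V=0, rpm=0)
set_airspeed(78.02): V ← 78.02 m/s
throttle_to(6906): rpm ← 6906
adjust_throttle(-291): rpm ← 6906 -291 = 6615
adjust_airspeed(+9.79): V ← 78.02 +9.79 = 87.81 m/s
set_airspeed(68.82): V ← 68.82 m/s
adjust_airspeed(-13.2): V ← 68.82 -13.2 = 55.62 m/s
final state: V = 55.62 m/s, rpm = 6615 → n = rpm/60 = 110.250000 rev/s
J = V / (n·D) = 55.62 / (110.250000 × 2.939) = 0.171654
regime bands: climb J<0.3855 | cruise [0.3855, 0.7710) | windmill J≥0.7710
J = 0.1717 → climb

J = 0.1717, regime = climb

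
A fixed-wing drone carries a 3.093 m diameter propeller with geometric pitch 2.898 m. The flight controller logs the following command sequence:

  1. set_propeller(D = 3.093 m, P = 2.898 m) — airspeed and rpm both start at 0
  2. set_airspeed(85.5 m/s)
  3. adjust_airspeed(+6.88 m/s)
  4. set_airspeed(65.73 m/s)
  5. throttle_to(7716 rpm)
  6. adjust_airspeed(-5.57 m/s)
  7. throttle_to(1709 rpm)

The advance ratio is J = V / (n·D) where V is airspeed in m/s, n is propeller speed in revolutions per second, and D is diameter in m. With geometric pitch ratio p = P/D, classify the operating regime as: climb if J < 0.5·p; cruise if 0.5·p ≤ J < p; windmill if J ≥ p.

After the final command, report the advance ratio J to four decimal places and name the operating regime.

set_propeller: D = 3.093 m, P = 2.898 m (p = P/D = 0.936954); state ← (V=0, rpm=0)
set_airspeed(85.5): V ← 85.5 m/s
adjust_airspeed(+6.88): V ← 85.5 +6.88 = 92.38 m/s
set_airspeed(65.73): V ← 65.73 m/s
throttle_to(7716): rpm ← 7716
adjust_airspeed(-5.57): V ← 65.73 -5.57 = 60.16 m/s
throttle_to(1709): rpm ← 1709
final state: V = 60.16 m/s, rpm = 1709 → n = rpm/60 = 28.483333 rev/s
J = V / (n·D) = 60.16 / (28.483333 × 3.093) = 0.682869
regime bands: climb J<0.4685 | cruise [0.4685, 0.9370) | windmill J≥0.9370
J = 0.6829 → cruise

J = 0.6829, regime = cruise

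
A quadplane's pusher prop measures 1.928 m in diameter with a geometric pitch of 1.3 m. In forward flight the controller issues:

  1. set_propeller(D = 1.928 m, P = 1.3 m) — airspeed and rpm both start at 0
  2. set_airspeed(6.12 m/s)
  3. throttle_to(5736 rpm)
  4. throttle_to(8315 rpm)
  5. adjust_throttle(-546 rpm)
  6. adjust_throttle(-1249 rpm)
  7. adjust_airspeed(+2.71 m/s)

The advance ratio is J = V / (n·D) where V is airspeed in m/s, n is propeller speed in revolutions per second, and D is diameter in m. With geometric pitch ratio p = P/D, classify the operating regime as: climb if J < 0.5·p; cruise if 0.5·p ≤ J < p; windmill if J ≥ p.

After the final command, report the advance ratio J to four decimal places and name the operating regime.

J = 0.0421, regime = climb

set_propeller: D = 1.928 m, P = 1.3 m (p = P/D = 0.674274); state ← (V=0, rpm=0)
set_airspeed(6.12): V ← 6.12 m/s
throttle_to(5736): rpm ← 5736
throttle_to(8315): rpm ← 8315
adjust_throttle(-546): rpm ← 8315 -546 = 7769
adjust_throttle(-1249): rpm ← 7769 -1249 = 6520
adjust_airspeed(+2.71): V ← 6.12 +2.71 = 8.83 m/s
final state: V = 8.83 m/s, rpm = 6520 → n = rpm/60 = 108.666667 rev/s
J = V / (n·D) = 8.83 / (108.666667 × 1.928) = 0.042146
regime bands: climb J<0.3371 | cruise [0.3371, 0.6743) | windmill J≥0.6743
J = 0.0421 → climb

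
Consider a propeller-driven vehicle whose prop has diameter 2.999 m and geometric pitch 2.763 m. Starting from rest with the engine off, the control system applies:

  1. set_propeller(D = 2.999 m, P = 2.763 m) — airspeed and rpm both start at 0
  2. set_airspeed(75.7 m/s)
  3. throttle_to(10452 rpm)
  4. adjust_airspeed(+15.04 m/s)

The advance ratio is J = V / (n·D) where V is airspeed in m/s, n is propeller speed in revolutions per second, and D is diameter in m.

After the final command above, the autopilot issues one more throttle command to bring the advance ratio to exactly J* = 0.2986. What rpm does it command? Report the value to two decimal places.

rpm = 6079.72

set_propeller: D = 2.999 m, P = 2.763 m (p = P/D = 0.921307); state ← (V=0, rpm=0)
set_airspeed(75.7): V ← 75.7 m/s
throttle_to(10452): rpm ← 10452
adjust_airspeed(+15.04): V ← 75.7 +15.04 = 90.74 m/s
final state: V = 90.74 m/s, rpm = 10452 → n = rpm/60 = 174.200000 rev/s
target J* = 0.2986; solve J* = V/(n·D) for n: n = V/(J*·D) = 90.74/(0.2986 × 2.999) = 101.328708 rev/s
rpm = 60·n = 6079.722488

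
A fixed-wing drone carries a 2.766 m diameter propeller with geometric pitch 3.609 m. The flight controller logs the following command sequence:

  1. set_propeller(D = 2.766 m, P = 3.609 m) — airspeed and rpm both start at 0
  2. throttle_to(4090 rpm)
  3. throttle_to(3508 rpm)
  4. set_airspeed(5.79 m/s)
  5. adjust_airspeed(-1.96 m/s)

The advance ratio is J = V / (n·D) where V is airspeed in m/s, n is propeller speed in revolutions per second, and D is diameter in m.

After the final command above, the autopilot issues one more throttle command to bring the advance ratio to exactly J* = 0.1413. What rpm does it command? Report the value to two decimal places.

rpm = 587.97

set_propeller: D = 2.766 m, P = 3.609 m (p = P/D = 1.304772); state ← (V=0, rpm=0)
throttle_to(4090): rpm ← 4090
throttle_to(3508): rpm ← 3508
set_airspeed(5.79): V ← 5.79 m/s
adjust_airspeed(-1.96): V ← 5.79 -1.96 = 3.83 m/s
final state: V = 3.83 m/s, rpm = 3508 → n = rpm/60 = 58.466667 rev/s
target J* = 0.1413; solve J* = V/(n·D) for n: n = V/(J*·D) = 3.83/(0.1413 × 2.766) = 9.799512 rev/s
rpm = 60·n = 587.970703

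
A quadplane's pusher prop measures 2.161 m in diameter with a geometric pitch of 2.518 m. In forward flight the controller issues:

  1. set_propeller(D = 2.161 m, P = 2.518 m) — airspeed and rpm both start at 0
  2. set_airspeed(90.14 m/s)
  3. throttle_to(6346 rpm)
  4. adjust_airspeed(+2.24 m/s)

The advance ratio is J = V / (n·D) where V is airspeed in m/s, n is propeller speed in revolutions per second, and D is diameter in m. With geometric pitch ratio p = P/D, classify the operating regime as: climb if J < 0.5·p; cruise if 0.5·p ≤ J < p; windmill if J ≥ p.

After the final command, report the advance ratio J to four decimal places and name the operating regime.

set_propeller: D = 2.161 m, P = 2.518 m (p = P/D = 1.165201); state ← (V=0, rpm=0)
set_airspeed(90.14): V ← 90.14 m/s
throttle_to(6346): rpm ← 6346
adjust_airspeed(+2.24): V ← 90.14 +2.24 = 92.38 m/s
final state: V = 92.38 m/s, rpm = 6346 → n = rpm/60 = 105.766667 rev/s
J = V / (n·D) = 92.38 / (105.766667 × 2.161) = 0.404180
regime bands: climb J<0.5826 | cruise [0.5826, 1.1652) | windmill J≥1.1652
J = 0.4042 → climb

J = 0.4042, regime = climb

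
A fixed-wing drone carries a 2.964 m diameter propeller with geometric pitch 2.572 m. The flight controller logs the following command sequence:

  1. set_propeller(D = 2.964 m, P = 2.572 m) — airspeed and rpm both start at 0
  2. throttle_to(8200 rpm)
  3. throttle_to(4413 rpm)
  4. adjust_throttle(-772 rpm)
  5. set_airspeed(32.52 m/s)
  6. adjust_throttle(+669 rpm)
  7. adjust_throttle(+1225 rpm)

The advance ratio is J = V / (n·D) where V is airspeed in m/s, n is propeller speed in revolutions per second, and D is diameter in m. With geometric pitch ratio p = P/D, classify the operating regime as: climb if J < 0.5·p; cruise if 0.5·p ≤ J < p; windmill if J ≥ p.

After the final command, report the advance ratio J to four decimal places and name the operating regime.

set_propeller: D = 2.964 m, P = 2.572 m (p = P/D = 0.867746); state ← (V=0, rpm=0)
throttle_to(8200): rpm ← 8200
throttle_to(4413): rpm ← 4413
adjust_throttle(-772): rpm ← 4413 -772 = 3641
set_airspeed(32.52): V ← 32.52 m/s
adjust_throttle(+669): rpm ← 3641 +669 = 4310
adjust_throttle(+1225): rpm ← 4310 +1225 = 5535
final state: V = 32.52 m/s, rpm = 5535 → n = rpm/60 = 92.250000 rev/s
J = V / (n·D) = 32.52 / (92.250000 × 2.964) = 0.118934
regime bands: climb J<0.4339 | cruise [0.4339, 0.8677) | windmill J≥0.8677
J = 0.1189 → climb

J = 0.1189, regime = climb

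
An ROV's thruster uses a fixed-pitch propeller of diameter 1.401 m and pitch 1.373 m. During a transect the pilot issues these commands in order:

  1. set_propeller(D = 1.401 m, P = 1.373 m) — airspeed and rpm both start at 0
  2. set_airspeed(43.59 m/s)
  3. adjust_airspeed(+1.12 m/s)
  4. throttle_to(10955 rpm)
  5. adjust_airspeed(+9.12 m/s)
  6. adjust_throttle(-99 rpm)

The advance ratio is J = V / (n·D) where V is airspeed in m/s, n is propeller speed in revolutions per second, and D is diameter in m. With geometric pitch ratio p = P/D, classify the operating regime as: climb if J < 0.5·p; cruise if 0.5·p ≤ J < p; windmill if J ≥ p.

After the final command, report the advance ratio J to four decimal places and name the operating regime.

J = 0.2124, regime = climb

set_propeller: D = 1.401 m, P = 1.373 m (p = P/D = 0.980014); state ← (V=0, rpm=0)
set_airspeed(43.59): V ← 43.59 m/s
adjust_airspeed(+1.12): V ← 43.59 +1.12 = 44.71 m/s
throttle_to(10955): rpm ← 10955
adjust_airspeed(+9.12): V ← 44.71 +9.12 = 53.83 m/s
adjust_throttle(-99): rpm ← 10955 -99 = 10856
final state: V = 53.83 m/s, rpm = 10856 → n = rpm/60 = 180.933333 rev/s
J = V / (n·D) = 53.83 / (180.933333 × 1.401) = 0.212358
regime bands: climb J<0.4900 | cruise [0.4900, 0.9800) | windmill J≥0.9800
J = 0.2124 → climb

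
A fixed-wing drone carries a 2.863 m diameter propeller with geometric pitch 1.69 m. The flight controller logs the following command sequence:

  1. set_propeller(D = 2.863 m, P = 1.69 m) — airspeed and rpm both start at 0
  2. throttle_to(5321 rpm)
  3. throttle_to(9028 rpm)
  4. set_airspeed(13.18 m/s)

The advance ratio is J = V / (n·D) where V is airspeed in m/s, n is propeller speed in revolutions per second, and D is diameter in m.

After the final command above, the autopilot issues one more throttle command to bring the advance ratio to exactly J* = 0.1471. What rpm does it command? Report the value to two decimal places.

rpm = 1877.73

set_propeller: D = 2.863 m, P = 1.69 m (p = P/D = 0.590290); state ← (V=0, rpm=0)
throttle_to(5321): rpm ← 5321
throttle_to(9028): rpm ← 9028
set_airspeed(13.18): V ← 13.18 m/s
final state: V = 13.18 m/s, rpm = 9028 → n = rpm/60 = 150.466667 rev/s
target J* = 0.1471; solve J* = V/(n·D) for n: n = V/(J*·D) = 13.18/(0.1471 × 2.863) = 31.295464 rev/s
rpm = 60·n = 1877.727816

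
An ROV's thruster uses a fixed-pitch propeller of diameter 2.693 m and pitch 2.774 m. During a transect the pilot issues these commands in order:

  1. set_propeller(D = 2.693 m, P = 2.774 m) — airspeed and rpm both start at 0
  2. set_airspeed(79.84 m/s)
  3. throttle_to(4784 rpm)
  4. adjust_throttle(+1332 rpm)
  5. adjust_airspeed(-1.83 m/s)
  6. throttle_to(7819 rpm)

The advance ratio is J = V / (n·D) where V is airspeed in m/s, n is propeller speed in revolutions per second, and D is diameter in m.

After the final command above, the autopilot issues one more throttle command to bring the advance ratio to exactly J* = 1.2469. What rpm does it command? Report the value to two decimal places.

rpm = 1393.91

set_propeller: D = 2.693 m, P = 2.774 m (p = P/D = 1.030078); state ← (V=0, rpm=0)
set_airspeed(79.84): V ← 79.84 m/s
throttle_to(4784): rpm ← 4784
adjust_throttle(+1332): rpm ← 4784 +1332 = 6116
adjust_airspeed(-1.83): V ← 79.84 -1.83 = 78.01 m/s
throttle_to(7819): rpm ← 7819
final state: V = 78.01 m/s, rpm = 7819 → n = rpm/60 = 130.316667 rev/s
target J* = 1.2469; solve J* = V/(n·D) for n: n = V/(J*·D) = 78.01/(1.2469 × 2.693) = 23.231770 rev/s
rpm = 60·n = 1393.906200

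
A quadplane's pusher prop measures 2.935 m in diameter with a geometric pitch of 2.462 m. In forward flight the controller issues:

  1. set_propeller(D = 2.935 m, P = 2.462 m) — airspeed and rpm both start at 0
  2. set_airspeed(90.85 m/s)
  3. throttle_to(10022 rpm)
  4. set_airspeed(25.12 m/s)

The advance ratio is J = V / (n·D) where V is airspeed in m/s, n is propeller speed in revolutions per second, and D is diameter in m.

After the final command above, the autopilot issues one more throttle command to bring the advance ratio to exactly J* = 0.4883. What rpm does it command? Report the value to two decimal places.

rpm = 1051.66

set_propeller: D = 2.935 m, P = 2.462 m (p = P/D = 0.838842); state ← (V=0, rpm=0)
set_airspeed(90.85): V ← 90.85 m/s
throttle_to(10022): rpm ← 10022
set_airspeed(25.12): V ← 25.12 m/s
final state: V = 25.12 m/s, rpm = 10022 → n = rpm/60 = 167.033333 rev/s
target J* = 0.4883; solve J* = V/(n·D) for n: n = V/(J*·D) = 25.12/(0.4883 × 2.935) = 17.527695 rev/s
rpm = 60·n = 1051.661695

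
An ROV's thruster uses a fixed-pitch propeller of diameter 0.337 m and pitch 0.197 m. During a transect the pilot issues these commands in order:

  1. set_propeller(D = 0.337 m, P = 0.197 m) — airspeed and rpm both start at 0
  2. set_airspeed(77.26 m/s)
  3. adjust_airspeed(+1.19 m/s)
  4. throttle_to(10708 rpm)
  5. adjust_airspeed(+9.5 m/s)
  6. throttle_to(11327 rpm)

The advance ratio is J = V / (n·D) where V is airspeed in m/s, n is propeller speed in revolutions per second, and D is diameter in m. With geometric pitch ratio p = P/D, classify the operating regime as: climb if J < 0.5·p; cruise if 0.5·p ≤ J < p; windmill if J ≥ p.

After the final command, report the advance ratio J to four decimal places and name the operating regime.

J = 1.3824, regime = windmill

set_propeller: D = 0.337 m, P = 0.197 m (p = P/D = 0.584570); state ← (V=0, rpm=0)
set_airspeed(77.26): V ← 77.26 m/s
adjust_airspeed(+1.19): V ← 77.26 +1.19 = 78.45 m/s
throttle_to(10708): rpm ← 10708
adjust_airspeed(+9.5): V ← 78.45 +9.5 = 87.95 m/s
throttle_to(11327): rpm ← 11327
final state: V = 87.95 m/s, rpm = 11327 → n = rpm/60 = 188.783333 rev/s
J = V / (n·D) = 87.95 / (188.783333 × 0.337) = 1.382427
regime bands: climb J<0.2923 | cruise [0.2923, 0.5846) | windmill J≥0.5846
J = 1.3824 → windmill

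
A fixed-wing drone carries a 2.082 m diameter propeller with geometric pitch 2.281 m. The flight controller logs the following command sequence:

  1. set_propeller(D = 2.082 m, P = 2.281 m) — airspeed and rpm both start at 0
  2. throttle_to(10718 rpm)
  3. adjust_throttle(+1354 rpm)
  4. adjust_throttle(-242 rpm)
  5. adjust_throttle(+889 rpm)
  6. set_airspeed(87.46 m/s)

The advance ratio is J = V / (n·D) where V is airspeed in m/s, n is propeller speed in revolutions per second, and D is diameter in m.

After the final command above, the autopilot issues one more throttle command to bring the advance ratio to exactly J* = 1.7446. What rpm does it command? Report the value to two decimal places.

rpm = 1444.72

set_propeller: D = 2.082 m, P = 2.281 m (p = P/D = 1.095581); state ← (V=0, rpm=0)
throttle_to(10718): rpm ← 10718
adjust_throttle(+1354): rpm ← 10718 +1354 = 12072
adjust_throttle(-242): rpm ← 12072 -242 = 11830
adjust_throttle(+889): rpm ← 11830 +889 = 12719
set_airspeed(87.46): V ← 87.46 m/s
final state: V = 87.46 m/s, rpm = 12719 → n = rpm/60 = 211.983333 rev/s
target J* = 1.7446; solve J* = V/(n·D) for n: n = V/(J*·D) = 87.46/(1.7446 × 2.082) = 24.078691 rev/s
rpm = 60·n = 1444.721481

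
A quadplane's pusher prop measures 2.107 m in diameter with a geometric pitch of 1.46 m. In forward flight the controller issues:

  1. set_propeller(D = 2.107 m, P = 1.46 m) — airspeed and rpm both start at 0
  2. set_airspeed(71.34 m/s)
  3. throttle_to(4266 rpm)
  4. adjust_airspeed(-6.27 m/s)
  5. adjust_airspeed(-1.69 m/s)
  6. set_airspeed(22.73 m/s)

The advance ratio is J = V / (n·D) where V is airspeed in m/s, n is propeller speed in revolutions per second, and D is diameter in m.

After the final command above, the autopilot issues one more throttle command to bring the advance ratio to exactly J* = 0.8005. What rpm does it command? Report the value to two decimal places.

rpm = 808.58

set_propeller: D = 2.107 m, P = 1.46 m (p = P/D = 0.692928); state ← (V=0, rpm=0)
set_airspeed(71.34): V ← 71.34 m/s
throttle_to(4266): rpm ← 4266
adjust_airspeed(-6.27): V ← 71.34 -6.27 = 65.07 m/s
adjust_airspeed(-1.69): V ← 65.07 -1.69 = 63.38 m/s
set_airspeed(22.73): V ← 22.73 m/s
final state: V = 22.73 m/s, rpm = 4266 → n = rpm/60 = 71.100000 rev/s
target J* = 0.8005; solve J* = V/(n·D) for n: n = V/(J*·D) = 22.73/(0.8005 × 2.107) = 13.476390 rev/s
rpm = 60·n = 808.583387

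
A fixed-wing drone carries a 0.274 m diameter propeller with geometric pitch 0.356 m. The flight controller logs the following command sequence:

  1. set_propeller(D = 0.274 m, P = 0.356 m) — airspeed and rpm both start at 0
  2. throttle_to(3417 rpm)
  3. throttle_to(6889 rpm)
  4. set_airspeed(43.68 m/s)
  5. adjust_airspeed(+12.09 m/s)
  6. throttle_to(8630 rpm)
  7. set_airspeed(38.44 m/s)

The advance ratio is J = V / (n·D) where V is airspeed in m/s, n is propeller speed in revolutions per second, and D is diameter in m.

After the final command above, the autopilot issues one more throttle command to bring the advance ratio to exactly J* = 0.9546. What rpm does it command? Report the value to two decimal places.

set_propeller: D = 0.274 m, P = 0.356 m (p = P/D = 1.299270); state ← (V=0, rpm=0)
throttle_to(3417): rpm ← 3417
throttle_to(6889): rpm ← 6889
set_airspeed(43.68): V ← 43.68 m/s
adjust_airspeed(+12.09): V ← 43.68 +12.09 = 55.77 m/s
throttle_to(8630): rpm ← 8630
set_airspeed(38.44): V ← 38.44 m/s
final state: V = 38.44 m/s, rpm = 8630 → n = rpm/60 = 143.833333 rev/s
target J* = 0.9546; solve J* = V/(n·D) for n: n = V/(J*·D) = 38.44/(0.9546 × 0.274) = 146.964143 rev/s
rpm = 60·n = 8817.848573

rpm = 8817.85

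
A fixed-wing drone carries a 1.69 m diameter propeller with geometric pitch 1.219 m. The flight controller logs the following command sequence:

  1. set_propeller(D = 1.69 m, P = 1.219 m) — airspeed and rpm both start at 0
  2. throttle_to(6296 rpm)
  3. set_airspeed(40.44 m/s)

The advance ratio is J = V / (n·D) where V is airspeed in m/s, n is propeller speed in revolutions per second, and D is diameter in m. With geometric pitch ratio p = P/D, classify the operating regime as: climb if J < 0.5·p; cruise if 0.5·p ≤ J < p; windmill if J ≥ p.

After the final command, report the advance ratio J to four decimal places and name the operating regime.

set_propeller: D = 1.69 m, P = 1.219 m (p = P/D = 0.721302); state ← (V=0, rpm=0)
throttle_to(6296): rpm ← 6296
set_airspeed(40.44): V ← 40.44 m/s
final state: V = 40.44 m/s, rpm = 6296 → n = rpm/60 = 104.933333 rev/s
J = V / (n·D) = 40.44 / (104.933333 × 1.69) = 0.228040
regime bands: climb J<0.3607 | cruise [0.3607, 0.7213) | windmill J≥0.7213
J = 0.2280 → climb

J = 0.2280, regime = climb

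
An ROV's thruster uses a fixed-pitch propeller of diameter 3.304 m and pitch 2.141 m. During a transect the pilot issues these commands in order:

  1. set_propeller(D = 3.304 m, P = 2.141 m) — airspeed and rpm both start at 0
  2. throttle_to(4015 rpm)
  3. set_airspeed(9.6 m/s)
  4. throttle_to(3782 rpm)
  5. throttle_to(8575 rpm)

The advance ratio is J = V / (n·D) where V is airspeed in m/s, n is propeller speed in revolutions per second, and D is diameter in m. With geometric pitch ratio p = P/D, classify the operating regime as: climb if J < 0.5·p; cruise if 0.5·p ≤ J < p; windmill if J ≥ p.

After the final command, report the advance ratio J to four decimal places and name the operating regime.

set_propeller: D = 3.304 m, P = 2.141 m (p = P/D = 0.648002); state ← (V=0, rpm=0)
throttle_to(4015): rpm ← 4015
set_airspeed(9.6): V ← 9.6 m/s
throttle_to(3782): rpm ← 3782
throttle_to(8575): rpm ← 8575
final state: V = 9.6 m/s, rpm = 8575 → n = rpm/60 = 142.916667 rev/s
J = V / (n·D) = 9.6 / (142.916667 × 3.304) = 0.020331
regime bands: climb J<0.3240 | cruise [0.3240, 0.6480) | windmill J≥0.6480
J = 0.0203 → climb

J = 0.0203, regime = climb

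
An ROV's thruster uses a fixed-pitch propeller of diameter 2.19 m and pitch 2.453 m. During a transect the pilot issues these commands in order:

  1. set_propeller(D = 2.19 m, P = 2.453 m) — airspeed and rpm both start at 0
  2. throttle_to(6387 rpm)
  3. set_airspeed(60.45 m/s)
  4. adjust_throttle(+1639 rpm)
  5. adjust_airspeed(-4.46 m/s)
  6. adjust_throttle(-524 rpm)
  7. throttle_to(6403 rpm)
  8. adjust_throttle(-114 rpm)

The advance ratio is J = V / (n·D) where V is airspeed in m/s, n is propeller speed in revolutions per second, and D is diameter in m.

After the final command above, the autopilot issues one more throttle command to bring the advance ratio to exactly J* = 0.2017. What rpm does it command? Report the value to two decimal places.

set_propeller: D = 2.19 m, P = 2.453 m (p = P/D = 1.120091); state ← (V=0, rpm=0)
throttle_to(6387): rpm ← 6387
set_airspeed(60.45): V ← 60.45 m/s
adjust_throttle(+1639): rpm ← 6387 +1639 = 8026
adjust_airspeed(-4.46): V ← 60.45 -4.46 = 55.99 m/s
adjust_throttle(-524): rpm ← 8026 -524 = 7502
throttle_to(6403): rpm ← 6403
adjust_throttle(-114): rpm ← 6403 -114 = 6289
final state: V = 55.99 m/s, rpm = 6289 → n = rpm/60 = 104.816667 rev/s
target J* = 0.2017; solve J* = V/(n·D) for n: n = V/(J*·D) = 55.99/(0.2017 × 2.19) = 126.753644 rev/s
rpm = 60·n = 7605.218655

rpm = 7605.22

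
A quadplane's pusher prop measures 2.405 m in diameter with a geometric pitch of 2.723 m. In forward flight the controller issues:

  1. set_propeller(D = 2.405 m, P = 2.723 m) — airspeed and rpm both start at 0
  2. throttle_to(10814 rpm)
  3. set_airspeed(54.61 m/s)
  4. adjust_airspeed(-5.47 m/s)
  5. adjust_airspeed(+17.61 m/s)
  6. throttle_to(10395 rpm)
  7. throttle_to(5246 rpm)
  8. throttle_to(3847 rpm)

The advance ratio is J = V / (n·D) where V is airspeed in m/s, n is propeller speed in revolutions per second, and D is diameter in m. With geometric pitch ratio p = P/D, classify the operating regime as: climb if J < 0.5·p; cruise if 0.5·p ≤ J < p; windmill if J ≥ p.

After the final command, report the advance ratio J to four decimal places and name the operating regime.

J = 0.4329, regime = climb

set_propeller: D = 2.405 m, P = 2.723 m (p = P/D = 1.132225); state ← (V=0, rpm=0)
throttle_to(10814): rpm ← 10814
set_airspeed(54.61): V ← 54.61 m/s
adjust_airspeed(-5.47): V ← 54.61 -5.47 = 49.14 m/s
adjust_airspeed(+17.61): V ← 49.14 +17.61 = 66.75 m/s
throttle_to(10395): rpm ← 10395
throttle_to(5246): rpm ← 5246
throttle_to(3847): rpm ← 3847
final state: V = 66.75 m/s, rpm = 3847 → n = rpm/60 = 64.116667 rev/s
J = V / (n·D) = 66.75 / (64.116667 × 2.405) = 0.432878
regime bands: climb J<0.5661 | cruise [0.5661, 1.1322) | windmill J≥1.1322
J = 0.4329 → climb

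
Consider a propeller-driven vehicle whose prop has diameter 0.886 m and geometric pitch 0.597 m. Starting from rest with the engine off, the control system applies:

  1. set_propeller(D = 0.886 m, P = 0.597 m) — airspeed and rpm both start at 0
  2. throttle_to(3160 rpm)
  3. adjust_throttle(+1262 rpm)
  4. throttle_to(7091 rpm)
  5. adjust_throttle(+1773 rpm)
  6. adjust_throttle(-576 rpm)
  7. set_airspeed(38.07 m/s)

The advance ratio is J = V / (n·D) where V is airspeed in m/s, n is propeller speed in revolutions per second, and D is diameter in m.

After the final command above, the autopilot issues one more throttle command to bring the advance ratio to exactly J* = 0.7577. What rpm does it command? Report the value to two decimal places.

rpm = 3402.54

set_propeller: D = 0.886 m, P = 0.597 m (p = P/D = 0.673815); state ← (V=0, rpm=0)
throttle_to(3160): rpm ← 3160
adjust_throttle(+1262): rpm ← 3160 +1262 = 4422
throttle_to(7091): rpm ← 7091
adjust_throttle(+1773): rpm ← 7091 +1773 = 8864
adjust_throttle(-576): rpm ← 8864 -576 = 8288
set_airspeed(38.07): V ← 38.07 m/s
final state: V = 38.07 m/s, rpm = 8288 → n = rpm/60 = 138.133333 rev/s
target J* = 0.7577; solve J* = V/(n·D) for n: n = V/(J*·D) = 38.07/(0.7577 × 0.886) = 56.708984 rev/s
rpm = 60·n = 3402.539049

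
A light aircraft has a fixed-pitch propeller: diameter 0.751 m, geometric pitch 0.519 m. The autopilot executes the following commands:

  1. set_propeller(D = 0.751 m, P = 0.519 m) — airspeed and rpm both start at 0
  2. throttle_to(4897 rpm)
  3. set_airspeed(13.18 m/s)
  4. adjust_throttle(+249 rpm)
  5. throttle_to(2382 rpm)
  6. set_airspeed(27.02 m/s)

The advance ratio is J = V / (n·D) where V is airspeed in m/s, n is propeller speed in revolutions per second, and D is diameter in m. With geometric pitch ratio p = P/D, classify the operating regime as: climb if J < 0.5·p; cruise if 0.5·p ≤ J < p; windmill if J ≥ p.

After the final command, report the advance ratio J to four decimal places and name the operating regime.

J = 0.9063, regime = windmill

set_propeller: D = 0.751 m, P = 0.519 m (p = P/D = 0.691079); state ← (V=0, rpm=0)
throttle_to(4897): rpm ← 4897
set_airspeed(13.18): V ← 13.18 m/s
adjust_throttle(+249): rpm ← 4897 +249 = 5146
throttle_to(2382): rpm ← 2382
set_airspeed(27.02): V ← 27.02 m/s
final state: V = 27.02 m/s, rpm = 2382 → n = rpm/60 = 39.700000 rev/s
J = V / (n·D) = 27.02 / (39.700000 × 0.751) = 0.906264
regime bands: climb J<0.3455 | cruise [0.3455, 0.6911) | windmill J≥0.6911
J = 0.9063 → windmill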